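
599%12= 11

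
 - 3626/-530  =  1813/265 = 6.84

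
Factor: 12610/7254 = 3^(- 2)*5^1 * 31^( - 1)*97^1= 485/279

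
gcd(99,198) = 99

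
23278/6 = 3879+2/3 = 3879.67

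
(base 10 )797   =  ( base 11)665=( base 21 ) 1GK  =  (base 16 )31D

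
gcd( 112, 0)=112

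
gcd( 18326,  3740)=374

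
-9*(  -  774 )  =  6966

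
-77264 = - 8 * 9658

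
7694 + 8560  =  16254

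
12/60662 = 6/30331   =  0.00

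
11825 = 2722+9103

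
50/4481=50/4481=0.01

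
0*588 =0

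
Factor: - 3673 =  - 3673^1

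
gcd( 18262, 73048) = 18262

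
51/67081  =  51/67081 =0.00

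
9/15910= 9/15910 = 0.00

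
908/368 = 227/92 = 2.47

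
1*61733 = 61733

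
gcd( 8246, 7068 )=1178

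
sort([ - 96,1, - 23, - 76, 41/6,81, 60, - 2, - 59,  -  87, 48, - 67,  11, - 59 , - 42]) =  [ - 96, - 87, - 76,  -  67,  -  59, - 59, - 42, - 23, - 2,1, 41/6,  11 , 48 , 60, 81] 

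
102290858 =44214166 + 58076692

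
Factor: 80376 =2^3*3^1 *17^1*197^1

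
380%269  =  111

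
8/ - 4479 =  - 8/4479 = - 0.00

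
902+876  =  1778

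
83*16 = 1328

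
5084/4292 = 1 + 198/1073 =1.18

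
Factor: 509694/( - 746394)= - 11^(- 1) * 17^1*19^1 *43^( - 1 ) =- 323/473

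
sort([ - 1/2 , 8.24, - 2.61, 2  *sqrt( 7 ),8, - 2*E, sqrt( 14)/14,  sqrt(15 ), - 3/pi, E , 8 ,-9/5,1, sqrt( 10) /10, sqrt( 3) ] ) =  [ - 2 * E, - 2.61, - 9/5, - 3/pi, - 1/2, sqrt( 14) /14,sqrt(10) /10, 1, sqrt(3), E, sqrt( 15), 2*sqrt ( 7), 8, 8, 8.24]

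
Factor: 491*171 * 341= 28630701= 3^2 * 11^1*19^1*31^1*491^1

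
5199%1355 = 1134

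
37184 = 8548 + 28636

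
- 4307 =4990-9297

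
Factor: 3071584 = 2^5*95987^1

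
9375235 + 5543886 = 14919121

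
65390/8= 8173 + 3/4 = 8173.75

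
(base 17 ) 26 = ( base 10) 40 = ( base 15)2a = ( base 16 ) 28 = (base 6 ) 104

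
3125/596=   3125/596 = 5.24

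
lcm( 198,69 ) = 4554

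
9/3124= 9/3124 = 0.00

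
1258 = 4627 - 3369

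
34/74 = 17/37 = 0.46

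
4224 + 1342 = 5566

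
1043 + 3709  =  4752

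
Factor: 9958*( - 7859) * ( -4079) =2^1* 13^1* 29^1*271^1*383^1 *4079^1 =319222221838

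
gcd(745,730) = 5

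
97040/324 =24260/81 = 299.51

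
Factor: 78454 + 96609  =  175063 = 7^1*89^1 * 281^1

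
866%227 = 185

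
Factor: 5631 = 3^1*1877^1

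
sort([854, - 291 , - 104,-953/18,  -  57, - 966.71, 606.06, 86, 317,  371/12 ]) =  [ -966.71, - 291 , - 104, - 57, - 953/18, 371/12 , 86,317,606.06,854 ] 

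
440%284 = 156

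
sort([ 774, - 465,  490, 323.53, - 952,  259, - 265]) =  [ - 952 , - 465, - 265,259,323.53, 490, 774] 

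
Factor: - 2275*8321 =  - 18930275= - 5^2*7^1*13^1*53^1*157^1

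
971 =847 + 124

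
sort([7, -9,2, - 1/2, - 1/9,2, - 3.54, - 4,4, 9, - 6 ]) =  [ - 9, - 6, - 4,-3.54, - 1/2, - 1/9,2,2,4,7,9 ]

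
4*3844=15376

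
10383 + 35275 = 45658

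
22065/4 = 22065/4  =  5516.25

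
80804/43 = 1879 + 7/43 = 1879.16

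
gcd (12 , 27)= 3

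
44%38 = 6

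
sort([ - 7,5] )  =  [ - 7,5 ]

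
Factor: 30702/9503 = 2^1*3^1*7^1*13^(  -  1) = 42/13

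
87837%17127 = 2202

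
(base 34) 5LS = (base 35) 5bc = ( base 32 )6bq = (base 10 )6522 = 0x197a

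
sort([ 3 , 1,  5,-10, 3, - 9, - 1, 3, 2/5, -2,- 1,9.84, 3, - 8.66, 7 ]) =[ - 10, - 9, - 8.66 , - 2, - 1 , - 1,2/5, 1,  3, 3, 3, 3 , 5, 7, 9.84]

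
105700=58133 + 47567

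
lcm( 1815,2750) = 90750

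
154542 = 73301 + 81241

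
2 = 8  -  6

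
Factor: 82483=82483^1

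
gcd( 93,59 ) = 1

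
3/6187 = 3/6187 =0.00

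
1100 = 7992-6892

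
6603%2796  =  1011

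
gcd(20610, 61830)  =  20610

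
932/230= 466/115 = 4.05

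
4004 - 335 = 3669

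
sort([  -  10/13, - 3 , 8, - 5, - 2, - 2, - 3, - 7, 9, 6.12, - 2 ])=[ - 7 , - 5 ,  -  3, - 3,-2, - 2 , - 2, - 10/13, 6.12, 8, 9 ]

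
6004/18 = 333 + 5/9  =  333.56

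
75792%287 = 24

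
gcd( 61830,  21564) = 18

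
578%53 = 48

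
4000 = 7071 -3071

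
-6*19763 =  - 118578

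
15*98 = 1470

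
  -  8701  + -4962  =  -13663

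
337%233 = 104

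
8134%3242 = 1650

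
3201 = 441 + 2760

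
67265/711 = 94 + 431/711 = 94.61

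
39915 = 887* 45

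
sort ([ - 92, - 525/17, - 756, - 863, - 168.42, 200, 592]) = [ - 863, - 756, - 168.42, - 92, - 525/17, 200, 592]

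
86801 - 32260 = 54541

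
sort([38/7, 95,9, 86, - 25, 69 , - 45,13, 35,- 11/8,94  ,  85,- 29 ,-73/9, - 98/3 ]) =[ -45,-98/3,-29, - 25, - 73/9, - 11/8,38/7,9,13, 35,69,85, 86, 94, 95] 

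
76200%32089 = 12022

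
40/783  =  40/783 =0.05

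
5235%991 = 280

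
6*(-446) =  - 2676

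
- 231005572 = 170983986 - 401989558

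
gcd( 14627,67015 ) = 1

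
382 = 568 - 186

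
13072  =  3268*4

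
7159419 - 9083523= -1924104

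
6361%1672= 1345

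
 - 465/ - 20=93/4= 23.25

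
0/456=0 = 0.00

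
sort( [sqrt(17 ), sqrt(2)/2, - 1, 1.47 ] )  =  [-1,sqrt ( 2)/2 , 1.47,sqrt( 17 )]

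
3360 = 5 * 672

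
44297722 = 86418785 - 42121063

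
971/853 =971/853 = 1.14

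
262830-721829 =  -458999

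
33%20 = 13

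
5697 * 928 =5286816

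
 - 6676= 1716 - 8392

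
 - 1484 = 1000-2484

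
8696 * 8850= 76959600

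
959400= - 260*(  -  3690)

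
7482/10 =748 + 1/5=748.20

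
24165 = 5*4833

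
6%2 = 0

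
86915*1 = 86915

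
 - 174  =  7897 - 8071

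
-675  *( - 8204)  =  5537700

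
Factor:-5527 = -5527^1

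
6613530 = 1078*6135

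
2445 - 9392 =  - 6947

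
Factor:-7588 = -2^2*7^1*271^1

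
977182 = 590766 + 386416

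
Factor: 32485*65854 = 2139267190 =2^1* 5^1 * 19^1*73^1 * 89^1 * 1733^1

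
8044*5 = 40220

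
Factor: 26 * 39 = 2^1*3^1*13^2 = 1014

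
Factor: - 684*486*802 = -2^4*3^7*19^1*401^1  =  -266604048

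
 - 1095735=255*( - 4297 )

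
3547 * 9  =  31923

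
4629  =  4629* 1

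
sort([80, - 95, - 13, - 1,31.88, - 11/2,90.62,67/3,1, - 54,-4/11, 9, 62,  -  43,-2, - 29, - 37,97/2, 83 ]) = [ - 95, - 54,  -  43, - 37, - 29,- 13, - 11/2, - 2,- 1, - 4/11,  1,9,67/3, 31.88, 97/2,62, 80,83,90.62]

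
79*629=49691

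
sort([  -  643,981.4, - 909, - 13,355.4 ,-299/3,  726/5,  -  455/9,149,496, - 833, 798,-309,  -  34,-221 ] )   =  [ - 909,- 833,-643, - 309, -221,  -  299/3,  -  455/9, - 34,-13 , 726/5,149, 355.4 , 496,798,  981.4]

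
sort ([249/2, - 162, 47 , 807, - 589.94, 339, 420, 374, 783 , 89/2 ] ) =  [ - 589.94, - 162,89/2,47,  249/2, 339 , 374,420, 783 , 807 ] 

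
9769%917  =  599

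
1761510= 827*2130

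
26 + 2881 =2907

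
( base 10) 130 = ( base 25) 55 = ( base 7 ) 244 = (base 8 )202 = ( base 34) 3s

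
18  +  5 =23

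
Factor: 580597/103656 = 941/168 = 2^( - 3 )*3^(  -  1)*7^ ( - 1 )*941^1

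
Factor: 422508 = 2^2*3^1*137^1*257^1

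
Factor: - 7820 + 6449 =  - 1371=- 3^1*457^1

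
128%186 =128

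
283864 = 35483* 8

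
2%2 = 0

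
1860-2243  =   - 383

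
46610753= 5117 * 9109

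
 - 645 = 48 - 693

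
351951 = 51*6901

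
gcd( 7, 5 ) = 1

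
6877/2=6877/2 = 3438.50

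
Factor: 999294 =2^1*3^1 * 17^1 * 97^1*101^1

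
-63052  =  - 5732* 11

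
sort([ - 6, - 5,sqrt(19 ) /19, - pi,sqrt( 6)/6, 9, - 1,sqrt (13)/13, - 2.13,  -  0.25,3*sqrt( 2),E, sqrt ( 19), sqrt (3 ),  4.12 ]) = [  -  6, - 5, - pi, - 2.13, - 1, - 0.25, sqrt( 19)/19, sqrt( 13)/13, sqrt ( 6 )/6, sqrt( 3 ), E,  4.12, 3*sqrt (2),sqrt( 19), 9] 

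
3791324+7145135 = 10936459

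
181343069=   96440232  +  84902837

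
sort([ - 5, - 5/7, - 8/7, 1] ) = [ -5,-8/7,- 5/7,  1 ] 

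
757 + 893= 1650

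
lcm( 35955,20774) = 934830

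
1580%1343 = 237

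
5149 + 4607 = 9756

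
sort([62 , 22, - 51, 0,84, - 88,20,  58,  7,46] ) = [ - 88, -51, 0 , 7, 20,  22,  46, 58,  62,84]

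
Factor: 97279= 7^1 * 13^1*1069^1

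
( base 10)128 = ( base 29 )4c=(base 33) 3t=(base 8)200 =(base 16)80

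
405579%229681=175898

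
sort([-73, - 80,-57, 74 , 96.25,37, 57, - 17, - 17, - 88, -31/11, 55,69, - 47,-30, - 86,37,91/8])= [ - 88, - 86 ,- 80, - 73, - 57 , - 47,-30, - 17,-17, -31/11,  91/8, 37, 37, 55,57,69 , 74, 96.25]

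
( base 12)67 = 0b1001111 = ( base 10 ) 79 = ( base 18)47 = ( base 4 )1033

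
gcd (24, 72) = 24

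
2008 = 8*251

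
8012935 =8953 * 895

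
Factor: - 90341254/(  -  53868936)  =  2^ ( - 2) * 3^(  -  1 ) * 11^( - 1) * 31^1 * 107^( - 1 )*157^1  *1907^( - 1) * 9281^1 = 45170627/26934468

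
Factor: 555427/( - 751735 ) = -713/965 =-5^( - 1 )*23^1*31^1*193^(  -  1)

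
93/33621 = 31/11207 =0.00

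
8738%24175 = 8738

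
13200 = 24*550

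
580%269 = 42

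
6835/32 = 6835/32  =  213.59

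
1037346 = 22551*46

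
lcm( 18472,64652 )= 129304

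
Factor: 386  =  2^1 * 193^1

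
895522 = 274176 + 621346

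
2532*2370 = 6000840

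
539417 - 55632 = 483785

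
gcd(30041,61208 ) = 1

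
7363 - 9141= - 1778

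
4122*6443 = 26558046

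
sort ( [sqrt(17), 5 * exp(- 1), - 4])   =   [  -  4, 5 *exp( - 1), sqrt( 17 )]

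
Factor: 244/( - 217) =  - 2^2*7^( - 1)*31^( - 1 )* 61^1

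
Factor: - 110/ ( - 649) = 10/59 = 2^1*5^1*59^( - 1)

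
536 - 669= -133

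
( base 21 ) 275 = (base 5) 13114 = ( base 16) 40A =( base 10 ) 1034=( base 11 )860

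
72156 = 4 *18039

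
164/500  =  41/125=0.33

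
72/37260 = 2/1035 = 0.00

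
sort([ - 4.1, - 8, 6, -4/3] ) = [ - 8, - 4.1, - 4/3,  6]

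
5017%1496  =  529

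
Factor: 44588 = 2^2 * 71^1*157^1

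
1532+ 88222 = 89754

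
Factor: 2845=5^1 * 569^1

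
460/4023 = 460/4023 = 0.11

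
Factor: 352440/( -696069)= -40/79 = -2^3*5^1*79^( -1)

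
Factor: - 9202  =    -  2^1*43^1*107^1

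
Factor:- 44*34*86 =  - 2^4*11^1* 17^1*43^1 = - 128656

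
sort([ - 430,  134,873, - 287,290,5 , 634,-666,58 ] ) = [ - 666, - 430, - 287,5, 58,134,290,634, 873 ]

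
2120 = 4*530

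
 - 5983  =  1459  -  7442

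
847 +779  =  1626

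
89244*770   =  68717880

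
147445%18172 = 2069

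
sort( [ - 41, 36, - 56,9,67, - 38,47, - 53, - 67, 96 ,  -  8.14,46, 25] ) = [ - 67, - 56 , - 53, - 41, - 38, - 8.14, 9, 25, 36, 46, 47, 67 , 96] 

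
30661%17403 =13258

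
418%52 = 2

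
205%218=205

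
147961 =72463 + 75498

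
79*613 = 48427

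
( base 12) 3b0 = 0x234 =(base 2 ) 1000110100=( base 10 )564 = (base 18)1d6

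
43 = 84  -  41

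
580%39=34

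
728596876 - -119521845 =848118721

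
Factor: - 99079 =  - 99079^1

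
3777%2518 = 1259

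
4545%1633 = 1279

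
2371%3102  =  2371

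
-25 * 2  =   -50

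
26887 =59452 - 32565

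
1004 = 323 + 681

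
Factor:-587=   -  587^1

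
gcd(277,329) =1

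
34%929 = 34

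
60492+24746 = 85238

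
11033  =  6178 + 4855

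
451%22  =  11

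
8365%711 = 544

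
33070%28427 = 4643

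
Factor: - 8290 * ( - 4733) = 2^1*5^1*829^1 *4733^1= 39236570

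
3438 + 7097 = 10535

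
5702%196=18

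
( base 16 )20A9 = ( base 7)33243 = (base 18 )17e9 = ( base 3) 102110200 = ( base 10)8361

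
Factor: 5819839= 113^1* 51503^1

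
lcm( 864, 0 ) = 0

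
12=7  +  5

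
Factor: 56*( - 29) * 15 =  - 2^3 * 3^1*5^1*7^1* 29^1 = - 24360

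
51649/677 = 51649/677= 76.29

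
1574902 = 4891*322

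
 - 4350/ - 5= 870/1 = 870.00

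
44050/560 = 4405/56 = 78.66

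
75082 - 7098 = 67984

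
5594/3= 5594/3 =1864.67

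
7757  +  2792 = 10549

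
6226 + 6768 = 12994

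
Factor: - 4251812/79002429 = - 2^2*3^( - 1 )*11^( - 1)*73^1*887^( - 1)*2699^( - 1)*14561^1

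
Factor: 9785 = 5^1* 19^1*103^1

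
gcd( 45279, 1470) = 3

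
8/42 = 4/21=0.19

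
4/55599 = 4/55599 =0.00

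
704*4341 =3056064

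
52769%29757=23012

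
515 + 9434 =9949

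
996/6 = 166 = 166.00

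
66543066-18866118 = 47676948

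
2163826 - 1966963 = 196863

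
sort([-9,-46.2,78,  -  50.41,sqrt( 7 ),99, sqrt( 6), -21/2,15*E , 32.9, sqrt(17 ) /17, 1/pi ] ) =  [ - 50.41, - 46.2,- 21/2,  -  9,sqrt( 17) /17,1/pi , sqrt(6 ),sqrt( 7 ), 32.9,15 * E, 78, 99 ] 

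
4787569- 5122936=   -  335367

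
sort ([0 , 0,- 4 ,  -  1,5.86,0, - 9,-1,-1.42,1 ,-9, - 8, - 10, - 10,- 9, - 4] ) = [ - 10, - 10, - 9, - 9, - 9,-8, - 4,-4 , - 1.42, - 1, - 1,0 , 0 , 0 , 1,5.86]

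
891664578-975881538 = -84216960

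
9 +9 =18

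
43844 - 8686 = 35158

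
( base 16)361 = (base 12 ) 601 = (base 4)31201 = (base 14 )45B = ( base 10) 865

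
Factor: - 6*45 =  - 270 =-2^1 *3^3 * 5^1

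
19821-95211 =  - 75390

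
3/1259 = 3/1259 = 0.00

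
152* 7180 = 1091360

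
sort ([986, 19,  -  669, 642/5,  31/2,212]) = [  -  669,31/2, 19, 642/5,212,986 ]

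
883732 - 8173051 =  - 7289319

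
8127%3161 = 1805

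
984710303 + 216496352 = 1201206655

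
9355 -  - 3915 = 13270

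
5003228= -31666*( - 158 ) 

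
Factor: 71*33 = 2343 = 3^1  *11^1* 71^1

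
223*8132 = 1813436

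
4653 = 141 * 33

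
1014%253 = 2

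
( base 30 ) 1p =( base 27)21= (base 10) 55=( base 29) 1q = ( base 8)67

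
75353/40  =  1883 + 33/40  =  1883.83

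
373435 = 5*74687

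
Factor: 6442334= 2^1 * 3221167^1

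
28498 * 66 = 1880868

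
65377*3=196131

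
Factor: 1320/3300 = 2/5 = 2^1*5^( - 1 ) 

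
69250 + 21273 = 90523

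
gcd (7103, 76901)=1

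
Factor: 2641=19^1*139^1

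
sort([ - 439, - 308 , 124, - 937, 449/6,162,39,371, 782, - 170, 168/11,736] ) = [ - 937, - 439, - 308,-170, 168/11, 39, 449/6, 124,  162,371, 736,782 ] 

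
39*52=2028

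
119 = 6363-6244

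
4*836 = 3344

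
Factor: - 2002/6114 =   -  1001/3057 = - 3^( - 1 )*7^1 * 11^1 * 13^1*1019^(- 1) 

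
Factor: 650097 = 3^2*7^1*17^1* 607^1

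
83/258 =83/258 = 0.32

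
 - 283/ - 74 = 3 + 61/74=3.82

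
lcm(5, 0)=0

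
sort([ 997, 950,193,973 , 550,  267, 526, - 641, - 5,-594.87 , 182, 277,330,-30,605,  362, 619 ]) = [ - 641,-594.87,-30,-5,182, 193,267,277 , 330,362, 526, 550,  605,619, 950, 973,  997 ] 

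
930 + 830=1760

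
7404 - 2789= 4615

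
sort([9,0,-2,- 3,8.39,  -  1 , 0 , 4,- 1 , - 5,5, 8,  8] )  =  [-5,-3 , - 2, - 1, - 1 , 0,  0,4, 5,8, 8 , 8.39, 9 ]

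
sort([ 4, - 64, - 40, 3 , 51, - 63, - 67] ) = [ - 67, - 64, - 63, - 40, 3,4,51 ]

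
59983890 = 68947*870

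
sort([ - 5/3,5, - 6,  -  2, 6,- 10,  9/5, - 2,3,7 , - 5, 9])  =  [-10 , - 6, - 5,- 2, - 2, - 5/3, 9/5, 3,5,6, 7,9 ] 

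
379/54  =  7 +1/54 = 7.02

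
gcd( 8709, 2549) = 1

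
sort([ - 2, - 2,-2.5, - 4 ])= [ - 4,- 2.5, -2,  -  2 ]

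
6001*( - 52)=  - 312052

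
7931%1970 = 51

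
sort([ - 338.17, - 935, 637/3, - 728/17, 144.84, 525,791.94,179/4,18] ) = [ - 935,  -  338.17, - 728/17, 18,179/4, 144.84,637/3 , 525,  791.94 ] 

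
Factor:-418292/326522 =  - 2^1* 83^(-1)*281^( - 1) * 14939^1 =- 29878/23323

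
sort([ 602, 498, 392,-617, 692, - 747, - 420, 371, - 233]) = [ - 747, - 617 , - 420, - 233, 371,392,498,602, 692 ]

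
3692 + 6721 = 10413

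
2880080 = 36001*80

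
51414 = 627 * 82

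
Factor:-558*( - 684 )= 2^3*3^4*19^1*31^1 = 381672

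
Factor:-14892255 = -3^5 * 5^1 * 7^1* 17^1*103^1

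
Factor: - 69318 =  - 2^1*3^2*  3851^1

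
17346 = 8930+8416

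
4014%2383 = 1631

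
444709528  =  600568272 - 155858744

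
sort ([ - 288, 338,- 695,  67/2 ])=[ - 695, - 288,  67/2,338] 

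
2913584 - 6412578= - 3498994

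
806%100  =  6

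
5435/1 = 5435 =5435.00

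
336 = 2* 168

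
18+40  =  58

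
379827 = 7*54261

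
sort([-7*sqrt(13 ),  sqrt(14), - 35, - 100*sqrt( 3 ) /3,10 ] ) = [ - 100*sqrt( 3 )/3, - 35, -7*sqrt( 13),sqrt( 14), 10]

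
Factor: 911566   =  2^1* 455783^1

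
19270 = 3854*5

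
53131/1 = 53131 =53131.00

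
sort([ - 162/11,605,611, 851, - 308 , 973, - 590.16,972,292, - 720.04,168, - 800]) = [ - 800,-720.04, - 590.16, - 308, - 162/11,168,292, 605,611,851,972,973 ] 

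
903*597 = 539091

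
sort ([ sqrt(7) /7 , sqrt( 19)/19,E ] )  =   [sqrt ( 19) /19,sqrt ( 7)/7 , E]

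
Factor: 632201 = 23^1 * 27487^1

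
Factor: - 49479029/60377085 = -3^( - 2 )*5^(  -  1)*4099^1*12071^1*1341713^( - 1)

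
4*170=680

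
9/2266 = 9/2266 = 0.00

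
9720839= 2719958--7000881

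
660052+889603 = 1549655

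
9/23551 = 9/23551 = 0.00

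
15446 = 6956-  -  8490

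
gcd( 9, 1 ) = 1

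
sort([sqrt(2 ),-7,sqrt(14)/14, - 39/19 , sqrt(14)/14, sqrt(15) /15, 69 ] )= [ -7,-39/19,sqrt( 15)/15,sqrt(14 ) /14 , sqrt( 14)/14, sqrt (2 ),  69]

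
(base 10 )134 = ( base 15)8e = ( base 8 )206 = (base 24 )5e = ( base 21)68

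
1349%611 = 127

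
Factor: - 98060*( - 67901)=2^2*5^1*4903^1*67901^1 = 6658372060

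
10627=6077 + 4550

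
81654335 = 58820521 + 22833814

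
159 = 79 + 80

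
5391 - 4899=492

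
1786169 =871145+915024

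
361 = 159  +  202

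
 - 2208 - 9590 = - 11798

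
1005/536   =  1 + 7/8 =1.88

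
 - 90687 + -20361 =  - 111048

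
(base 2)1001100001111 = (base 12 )29a7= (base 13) 22B4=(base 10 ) 4879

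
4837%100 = 37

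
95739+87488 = 183227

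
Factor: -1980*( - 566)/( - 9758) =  - 2^2*3^2*5^1 * 7^ ( -1 )* 11^1 *17^( - 1 )*41^ ( - 1 ) * 283^1= - 560340/4879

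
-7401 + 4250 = -3151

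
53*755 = 40015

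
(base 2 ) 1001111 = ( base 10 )79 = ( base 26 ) 31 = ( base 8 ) 117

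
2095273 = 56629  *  37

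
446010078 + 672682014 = 1118692092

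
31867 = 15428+16439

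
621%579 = 42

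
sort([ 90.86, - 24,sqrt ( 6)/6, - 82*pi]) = [- 82*pi, - 24, sqrt ( 6)/6,90.86 ] 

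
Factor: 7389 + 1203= 8592 =2^4 * 3^1*179^1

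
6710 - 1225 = 5485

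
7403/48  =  154 + 11/48 = 154.23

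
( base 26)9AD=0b1100011010101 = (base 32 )66l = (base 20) FHH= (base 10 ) 6357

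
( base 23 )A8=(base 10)238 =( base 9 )284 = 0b11101110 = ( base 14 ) 130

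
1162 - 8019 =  - 6857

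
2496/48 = 52 = 52.00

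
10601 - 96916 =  - 86315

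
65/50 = 1 + 3/10 = 1.30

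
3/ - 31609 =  - 1 + 31606/31609= - 0.00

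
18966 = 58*327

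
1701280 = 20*85064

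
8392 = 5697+2695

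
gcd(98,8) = 2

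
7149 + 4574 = 11723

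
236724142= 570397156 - 333673014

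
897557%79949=18118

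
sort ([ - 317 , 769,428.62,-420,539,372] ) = [ - 420,- 317, 372,428.62,539 , 769 ] 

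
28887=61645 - 32758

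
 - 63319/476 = -63319/476 = - 133.02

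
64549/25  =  2581 + 24/25  =  2581.96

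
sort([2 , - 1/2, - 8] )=[-8, - 1/2, 2 ]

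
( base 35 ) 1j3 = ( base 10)1893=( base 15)863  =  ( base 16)765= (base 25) 30I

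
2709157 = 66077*41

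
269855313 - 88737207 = 181118106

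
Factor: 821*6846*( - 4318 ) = - 24269603988 = - 2^2*3^1*7^1*17^1*127^1 * 163^1 * 821^1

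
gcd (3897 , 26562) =3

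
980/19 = 51 + 11/19 = 51.58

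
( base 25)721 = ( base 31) 4io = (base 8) 10512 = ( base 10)4426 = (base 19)C4I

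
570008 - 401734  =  168274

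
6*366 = 2196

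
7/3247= 7/3247 = 0.00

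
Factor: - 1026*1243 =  - 2^1*3^3*11^1*19^1*113^1 =-1275318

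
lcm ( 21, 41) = 861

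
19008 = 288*66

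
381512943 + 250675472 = 632188415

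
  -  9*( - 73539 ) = 661851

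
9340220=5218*1790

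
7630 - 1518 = 6112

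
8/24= 1/3 = 0.33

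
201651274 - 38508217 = 163143057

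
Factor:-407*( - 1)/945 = 3^( - 3 )*5^( - 1)*7^( - 1 )  *11^1*37^1  =  407/945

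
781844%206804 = 161432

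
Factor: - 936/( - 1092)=2^1*3^1*7^( - 1) = 6/7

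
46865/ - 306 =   -  46865/306 =-153.15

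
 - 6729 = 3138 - 9867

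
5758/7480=2879/3740  =  0.77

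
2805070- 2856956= -51886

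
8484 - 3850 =4634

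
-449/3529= -1 + 3080/3529 = - 0.13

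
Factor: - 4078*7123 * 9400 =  - 273047383600 = - 2^4*5^2*17^1*47^1*419^1 * 2039^1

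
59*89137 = 5259083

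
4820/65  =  964/13 = 74.15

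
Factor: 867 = 3^1 * 17^2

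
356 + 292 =648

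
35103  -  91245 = -56142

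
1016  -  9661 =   -  8645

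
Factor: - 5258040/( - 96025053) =2^3*5^1*43^1*79^(-1)*97^(-1)*1019^1*4177^ ( - 1) = 1752680/32008351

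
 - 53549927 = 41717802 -95267729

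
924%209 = 88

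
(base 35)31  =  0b1101010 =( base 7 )211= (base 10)106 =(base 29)3j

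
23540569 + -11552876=11987693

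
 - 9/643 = -9/643 = - 0.01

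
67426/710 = 33713/355= 94.97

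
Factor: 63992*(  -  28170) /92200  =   - 45066366/2305 = - 2^1*3^2*5^( - 1 )*19^1 *313^1*421^1*461^(-1)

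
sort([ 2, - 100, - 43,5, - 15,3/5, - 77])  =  [ - 100, - 77, - 43, - 15,3/5,  2,5] 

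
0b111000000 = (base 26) H6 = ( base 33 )DJ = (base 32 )e0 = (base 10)448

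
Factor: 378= 2^1*3^3*7^1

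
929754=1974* 471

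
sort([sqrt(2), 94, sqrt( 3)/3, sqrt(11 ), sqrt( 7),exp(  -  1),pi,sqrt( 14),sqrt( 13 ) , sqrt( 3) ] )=[ exp( - 1),sqrt( 3)/3, sqrt(2), sqrt(3), sqrt( 7), pi,sqrt(11), sqrt( 13 ),  sqrt( 14), 94 ]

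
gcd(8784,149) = 1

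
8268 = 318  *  26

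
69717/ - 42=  - 23239/14 = - 1659.93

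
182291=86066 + 96225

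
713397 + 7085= 720482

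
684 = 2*342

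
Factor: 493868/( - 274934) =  - 246934/137467= - 2^1*11^( - 1)*311^1*397^1*12497^( - 1)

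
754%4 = 2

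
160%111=49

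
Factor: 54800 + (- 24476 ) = 2^2 * 3^1*7^1*19^2  =  30324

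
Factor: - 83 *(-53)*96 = 2^5*3^1*53^1*  83^1  =  422304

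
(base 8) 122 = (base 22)3g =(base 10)82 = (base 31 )2k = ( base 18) 4a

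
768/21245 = 768/21245 = 0.04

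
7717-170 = 7547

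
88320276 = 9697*9108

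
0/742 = 0 = 0.00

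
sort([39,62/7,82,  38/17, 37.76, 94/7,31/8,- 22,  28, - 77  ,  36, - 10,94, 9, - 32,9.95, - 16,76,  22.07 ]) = [-77, - 32, - 22, - 16,-10 , 38/17,31/8,62/7,9 , 9.95,  94/7, 22.07, 28,36,37.76,39 , 76,82,94]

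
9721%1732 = 1061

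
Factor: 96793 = 43^1*2251^1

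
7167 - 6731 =436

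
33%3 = 0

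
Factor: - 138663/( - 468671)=3^2*23^( -1)*31^1*41^ (-1 )=279/943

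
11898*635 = 7555230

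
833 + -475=358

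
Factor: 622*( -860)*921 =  - 492661320= - 2^3*3^1*5^1 * 43^1*307^1*311^1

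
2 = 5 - 3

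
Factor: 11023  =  73^1*151^1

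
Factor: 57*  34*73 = 2^1*3^1*17^1*19^1*73^1=141474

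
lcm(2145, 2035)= 79365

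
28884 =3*9628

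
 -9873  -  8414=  - 18287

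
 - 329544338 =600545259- 930089597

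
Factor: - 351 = - 3^3  *13^1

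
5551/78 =71 + 1/6  =  71.17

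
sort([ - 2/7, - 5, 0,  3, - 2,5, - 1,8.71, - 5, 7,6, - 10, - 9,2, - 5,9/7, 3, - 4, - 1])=[-10, - 9, - 5, - 5, - 5, - 4, -2, - 1, - 1, -2/7,0 , 9/7, 2, 3,3, 5,6,7,8.71]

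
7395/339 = 2465/113 = 21.81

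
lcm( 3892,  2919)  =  11676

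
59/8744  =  59/8744  =  0.01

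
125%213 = 125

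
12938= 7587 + 5351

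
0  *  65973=0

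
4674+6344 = 11018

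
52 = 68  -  16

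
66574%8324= 8306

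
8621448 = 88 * 97971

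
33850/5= 6770 = 6770.00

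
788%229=101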